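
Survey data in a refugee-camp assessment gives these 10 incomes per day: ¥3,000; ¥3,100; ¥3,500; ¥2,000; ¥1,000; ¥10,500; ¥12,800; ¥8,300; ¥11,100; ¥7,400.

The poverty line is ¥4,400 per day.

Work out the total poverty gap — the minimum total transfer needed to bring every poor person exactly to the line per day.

Incomes under z: ¥1,000, ¥2,000, ¥3,000, ¥3,100, ¥3,500 (q = 5 of N = 10).
Individual gaps: 4400−1000 = 3400; 4400−2000 = 2400; 4400−3000 = 1400; 4400−3100 = 1300; 4400−3500 = 900.
Aggregate gap = ¥9,400.

¥9,400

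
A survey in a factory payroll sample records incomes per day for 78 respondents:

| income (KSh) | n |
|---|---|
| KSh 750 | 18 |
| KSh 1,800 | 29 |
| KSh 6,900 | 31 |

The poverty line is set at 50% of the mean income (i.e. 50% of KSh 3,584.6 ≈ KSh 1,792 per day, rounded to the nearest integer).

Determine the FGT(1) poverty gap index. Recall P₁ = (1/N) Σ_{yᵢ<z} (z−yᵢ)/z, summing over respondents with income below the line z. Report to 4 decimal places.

Below z: 18×KSh 750 (q = 18 of N = 78).
Relative gaps: (1792−750)/1792 = 0.5815 (×18).
Sum of shortfalls = 10.466518; P₁ averages over all N: 10.466518 / 78 = 0.1342.

0.1342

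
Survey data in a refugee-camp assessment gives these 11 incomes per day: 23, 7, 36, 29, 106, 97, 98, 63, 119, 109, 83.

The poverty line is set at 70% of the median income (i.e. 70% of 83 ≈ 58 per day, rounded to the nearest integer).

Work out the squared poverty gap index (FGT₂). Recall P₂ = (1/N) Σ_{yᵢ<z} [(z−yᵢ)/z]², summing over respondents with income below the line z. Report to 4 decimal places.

0.1392

Incomes under z: 7, 23, 29, 36 (q = 4 of N = 11).
Gap ratios (z−y)/z: (58−7)/58 = 0.8793; (58−23)/58 = 0.6034; (58−29)/58 = 0.5000; (58−36)/58 = 0.3793.
Squared: 0.7732; 0.3641; 0.2500; 0.1439.
Sum = 1.531213; P₂ = 1.531213 / 11 = 0.1392.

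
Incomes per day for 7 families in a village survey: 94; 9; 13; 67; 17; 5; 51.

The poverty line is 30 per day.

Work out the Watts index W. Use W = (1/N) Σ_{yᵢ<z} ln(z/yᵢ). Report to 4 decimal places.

Below the line: 5, 9, 13, 17 (q = 4 of N = 7).
ln(z/y) terms: ln(30/5) = 1.7918; ln(30/9) = 1.2040; ln(30/13) = 0.8362; ln(30/17) = 0.5680.
W = 4.399964 / 7 = 0.6286.

0.6286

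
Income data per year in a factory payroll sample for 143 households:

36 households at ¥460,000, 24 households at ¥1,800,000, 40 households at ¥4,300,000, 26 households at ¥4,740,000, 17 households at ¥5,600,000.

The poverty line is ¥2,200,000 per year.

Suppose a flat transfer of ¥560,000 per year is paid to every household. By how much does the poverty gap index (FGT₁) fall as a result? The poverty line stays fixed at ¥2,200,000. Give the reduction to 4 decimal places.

Before: below the line — 36×¥460,000, 24×¥1,800,000; poverty gap index (FGT₁) = 0.229625.
After the ¥560,000 transfer: below the line — 36×¥1,020,000; poverty gap index (FGT₁) = 0.135029.
Reduction = 0.229625 − 0.135029 = 0.0946.

0.0946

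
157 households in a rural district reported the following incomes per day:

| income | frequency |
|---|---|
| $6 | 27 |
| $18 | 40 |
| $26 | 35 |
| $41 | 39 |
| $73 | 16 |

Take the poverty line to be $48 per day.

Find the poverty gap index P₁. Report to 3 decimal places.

0.448

Below the line: 27×$6, 40×$18, 35×$26, 39×$41 (q = 141 of N = 157).
Normalized shortfalls: (48−6)/48 = 0.8750 (×27); (48−18)/48 = 0.6250 (×40); (48−26)/48 = 0.4583 (×35); (48−41)/48 = 0.1458 (×39).
Σ = 70.354167. Dividing by the full population N = 157 gives P₁ = 0.448.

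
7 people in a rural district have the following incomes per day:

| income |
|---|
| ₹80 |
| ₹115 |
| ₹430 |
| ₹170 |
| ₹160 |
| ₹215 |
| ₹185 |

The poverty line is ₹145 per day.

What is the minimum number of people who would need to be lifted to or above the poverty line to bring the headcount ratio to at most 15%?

2 of the 7 people are poor, so H = 2/7 = 0.286.
A headcount ratio of at most 15% allows at most ⌊0.15 × 7⌋ = 1 poor people.
So at least 2 − 1 = 1 must be lifted.

1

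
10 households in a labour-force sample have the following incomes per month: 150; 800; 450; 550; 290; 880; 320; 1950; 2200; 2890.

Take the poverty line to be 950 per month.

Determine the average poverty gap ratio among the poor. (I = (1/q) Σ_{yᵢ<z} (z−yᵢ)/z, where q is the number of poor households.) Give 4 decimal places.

Poor units: 150, 290, 320, 450, 550, 800, 880 (q = 7 of N = 10).
Shortfall ratios (z−y)/z: 0.8421, 0.6947, 0.6632, 0.5263, 0.4211, 0.1579, 0.0737; sum = 3.378947.
I averages over the q = 7 poor units only: 3.378947 / 7 = 0.4827.

0.4827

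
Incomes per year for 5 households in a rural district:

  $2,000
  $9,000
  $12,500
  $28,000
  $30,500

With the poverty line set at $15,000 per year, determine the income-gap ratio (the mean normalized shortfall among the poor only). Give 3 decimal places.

0.478

Below the line: $2,000, $9,000, $12,500 (q = 3 of N = 5).
Shortfall ratios (z−y)/z: 0.8667, 0.4000, 0.1667; sum = 1.433333.
The income-gap ratio divides by q (the poor only): 1.433333 / 3 = 0.478.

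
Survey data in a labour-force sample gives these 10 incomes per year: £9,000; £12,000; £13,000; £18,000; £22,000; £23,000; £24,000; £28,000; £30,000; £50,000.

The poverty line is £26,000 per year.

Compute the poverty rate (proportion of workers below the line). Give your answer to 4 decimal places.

0.7000

7 of the 10 workers have income below £26,000.
H = 7/10 = 0.7000.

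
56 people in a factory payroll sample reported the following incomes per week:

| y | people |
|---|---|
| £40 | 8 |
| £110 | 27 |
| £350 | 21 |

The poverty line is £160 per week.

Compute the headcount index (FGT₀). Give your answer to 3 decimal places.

0.625

35 of the 56 people have income below £160.
H = 35/56 = 0.625.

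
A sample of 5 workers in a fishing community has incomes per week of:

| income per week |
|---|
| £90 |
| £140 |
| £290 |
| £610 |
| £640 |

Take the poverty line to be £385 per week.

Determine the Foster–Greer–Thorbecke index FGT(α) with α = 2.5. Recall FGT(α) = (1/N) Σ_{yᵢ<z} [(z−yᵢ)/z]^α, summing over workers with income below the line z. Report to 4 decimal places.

Below z: £90, £140, £290 (q = 3 of N = 5).
Normalized shortfalls: (385−90)/385 = 0.7662; (385−140)/385 = 0.6364; (385−290)/385 = 0.2468.
Raised to α = 2.5: 0.51393; 0.32305; 0.03025.
Sum = 0.867220; FGT(2.5) = 0.867220 / 5 = 0.1734.

0.1734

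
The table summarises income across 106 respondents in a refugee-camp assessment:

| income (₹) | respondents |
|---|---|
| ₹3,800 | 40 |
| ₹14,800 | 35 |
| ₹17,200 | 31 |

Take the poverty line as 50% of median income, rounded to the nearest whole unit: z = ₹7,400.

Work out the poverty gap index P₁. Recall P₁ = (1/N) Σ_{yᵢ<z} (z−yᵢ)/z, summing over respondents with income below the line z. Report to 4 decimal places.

0.1836

Incomes under z: 40×₹3,800 (q = 40 of N = 106).
Gap ratios (z−y)/z: (7400−3800)/7400 = 0.4865 (×40).
Sum of shortfalls = 19.459459; P₁ averages over all N: 19.459459 / 106 = 0.1836.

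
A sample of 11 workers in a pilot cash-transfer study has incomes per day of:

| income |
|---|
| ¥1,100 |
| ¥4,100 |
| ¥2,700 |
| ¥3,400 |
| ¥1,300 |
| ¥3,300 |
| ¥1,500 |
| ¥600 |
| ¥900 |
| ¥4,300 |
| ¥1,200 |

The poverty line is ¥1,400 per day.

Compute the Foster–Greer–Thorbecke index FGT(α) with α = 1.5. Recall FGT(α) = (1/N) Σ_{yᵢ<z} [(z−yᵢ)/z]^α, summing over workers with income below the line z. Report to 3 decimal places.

0.074

Below z: ¥600, ¥900, ¥1,100, ¥1,200, ¥1,300 (q = 5 of N = 11).
Gap ratios (z−y)/z: (1400−600)/1400 = 0.5714; (1400−900)/1400 = 0.3571; (1400−1100)/1400 = 0.2143; (1400−1200)/1400 = 0.1429; (1400−1300)/1400 = 0.0714.
Raised to α = 1.5: 0.43196; 0.21343; 0.09920; 0.05399; 0.01909.
Sum = 0.817673; FGT(1.5) = 0.817673 / 11 = 0.074.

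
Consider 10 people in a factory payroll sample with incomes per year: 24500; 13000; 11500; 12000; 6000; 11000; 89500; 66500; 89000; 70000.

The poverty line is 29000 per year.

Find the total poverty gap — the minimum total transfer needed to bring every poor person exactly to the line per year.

96000

Below the line: 6000, 11000, 11500, 12000, 13000, 24500 (q = 6 of N = 10).
Individual gaps: 29000−6000 = 23000; 29000−11000 = 18000; 29000−11500 = 17500; 29000−12000 = 17000; 29000−13000 = 16000; 29000−24500 = 4500.
Aggregate gap = 96000.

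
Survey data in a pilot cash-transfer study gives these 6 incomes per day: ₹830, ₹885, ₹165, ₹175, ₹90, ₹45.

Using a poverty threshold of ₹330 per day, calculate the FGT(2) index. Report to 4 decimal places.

Below z: ₹45, ₹90, ₹165, ₹175 (q = 4 of N = 6).
Shortfall ratios: (330−45)/330 = 0.8636; (330−90)/330 = 0.7273; (330−165)/330 = 0.5000; (330−175)/330 = 0.4697.
Squared: 0.7459; 0.5289; 0.2500; 0.2206.
Sum = 1.745409; P₂ = 1.745409 / 6 = 0.2909.

0.2909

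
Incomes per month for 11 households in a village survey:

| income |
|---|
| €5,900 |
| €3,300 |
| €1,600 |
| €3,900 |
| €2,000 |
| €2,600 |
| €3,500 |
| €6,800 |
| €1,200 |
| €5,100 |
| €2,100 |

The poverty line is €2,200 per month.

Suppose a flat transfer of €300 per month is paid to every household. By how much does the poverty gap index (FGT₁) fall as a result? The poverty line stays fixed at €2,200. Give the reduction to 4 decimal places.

0.0372

Before: below the line — €1,200, €1,600, €2,000, €2,100; poverty gap index (FGT₁) = 0.078512.
After the €300 transfer: below the line — €1,500, €1,900; poverty gap index (FGT₁) = 0.041322.
Reduction = 0.078512 − 0.041322 = 0.0372.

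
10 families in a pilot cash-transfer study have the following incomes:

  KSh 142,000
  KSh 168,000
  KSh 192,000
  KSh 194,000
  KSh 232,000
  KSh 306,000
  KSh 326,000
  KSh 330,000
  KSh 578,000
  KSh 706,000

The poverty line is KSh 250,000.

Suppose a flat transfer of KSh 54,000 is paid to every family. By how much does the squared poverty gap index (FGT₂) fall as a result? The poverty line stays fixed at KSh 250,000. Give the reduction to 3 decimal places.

Before: below the line — KSh 142,000, KSh 168,000, KSh 192,000, KSh 194,000, KSh 232,000; squared poverty gap index (FGT₂) = 0.04034.
After the KSh 54,000 transfer: below the line — KSh 196,000, KSh 222,000, KSh 246,000, KSh 248,000; squared poverty gap index (FGT₂) = 0.00595.
Reduction = 0.04034 − 0.00595 = 0.034.

0.034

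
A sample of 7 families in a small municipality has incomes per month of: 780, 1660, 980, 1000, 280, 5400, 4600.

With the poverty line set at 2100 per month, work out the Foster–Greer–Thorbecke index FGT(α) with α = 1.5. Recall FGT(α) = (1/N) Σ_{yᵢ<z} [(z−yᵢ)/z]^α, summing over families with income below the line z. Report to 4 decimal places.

0.3100

Below the line: 280, 780, 980, 1000, 1660 (q = 5 of N = 7).
Normalized shortfalls: (2100−280)/2100 = 0.8667; (2100−780)/2100 = 0.6286; (2100−980)/2100 = 0.5333; (2100−1000)/2100 = 0.5238; (2100−1660)/2100 = 0.2095.
Raised to α = 1.5: 0.80682; 0.49835; 0.38949; 0.37911; 0.09591.
Sum = 2.169674; FGT(1.5) = 2.169674 / 7 = 0.3100.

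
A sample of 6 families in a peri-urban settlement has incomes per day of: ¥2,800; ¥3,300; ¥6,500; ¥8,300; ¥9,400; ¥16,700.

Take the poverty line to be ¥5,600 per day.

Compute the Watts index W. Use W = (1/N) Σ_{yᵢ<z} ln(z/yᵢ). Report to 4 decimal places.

Below z: ¥2,800, ¥3,300 (q = 2 of N = 6).
Log shortfalls: ln(5600/2800) = 0.6931; ln(5600/3300) = 0.5288.
W = 1.221991 / 6 = 0.2037.

0.2037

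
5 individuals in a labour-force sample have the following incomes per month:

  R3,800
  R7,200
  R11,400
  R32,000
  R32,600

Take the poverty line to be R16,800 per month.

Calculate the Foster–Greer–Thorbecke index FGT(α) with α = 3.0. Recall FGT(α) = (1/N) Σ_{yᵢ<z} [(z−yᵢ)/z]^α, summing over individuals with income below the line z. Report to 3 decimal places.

Incomes under z: R3,800, R7,200, R11,400 (q = 3 of N = 5).
Relative gaps: (16800−3800)/16800 = 0.7738; (16800−7200)/16800 = 0.5714; (16800−11400)/16800 = 0.3214.
Raised to α = 3.0: 0.46334; 0.18659; 0.03321.
Sum = 0.683140; FGT(3.0) = 0.683140 / 5 = 0.137.

0.137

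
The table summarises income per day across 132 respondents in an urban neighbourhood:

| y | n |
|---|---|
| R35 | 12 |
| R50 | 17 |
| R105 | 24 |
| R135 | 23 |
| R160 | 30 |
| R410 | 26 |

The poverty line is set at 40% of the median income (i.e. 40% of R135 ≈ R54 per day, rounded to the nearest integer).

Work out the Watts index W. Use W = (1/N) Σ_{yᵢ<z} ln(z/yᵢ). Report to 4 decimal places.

Below z: 12×R35, 17×R50 (q = 29 of N = 132).
Log gaps: ln(54/35) = 0.4336 (×12); ln(54/50) = 0.0770 (×17).
W = 6.511970 / 132 = 0.0493.

0.0493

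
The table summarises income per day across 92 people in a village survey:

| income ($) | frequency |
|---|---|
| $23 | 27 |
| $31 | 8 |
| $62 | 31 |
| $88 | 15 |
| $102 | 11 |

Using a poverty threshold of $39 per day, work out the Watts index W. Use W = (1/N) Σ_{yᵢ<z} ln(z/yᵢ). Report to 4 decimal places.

Below z: 27×$23, 8×$31 (q = 35 of N = 92).
ln(z/y) terms: ln(39/23) = 0.5281 (×27); ln(39/31) = 0.2296 (×8).
W = 16.094416 / 92 = 0.1749.

0.1749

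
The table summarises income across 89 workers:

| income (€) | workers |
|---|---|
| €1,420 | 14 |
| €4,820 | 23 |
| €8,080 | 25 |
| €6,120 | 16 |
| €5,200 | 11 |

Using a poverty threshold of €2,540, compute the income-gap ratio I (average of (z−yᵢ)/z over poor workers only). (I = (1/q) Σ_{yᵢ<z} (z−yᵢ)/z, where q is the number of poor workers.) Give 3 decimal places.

Below z: 14×€1,420 (q = 14 of N = 89).
Relative gaps: 0.4409 (×14); sum = 6.173228.
The income-gap ratio divides by q (the poor only): 6.173228 / 14 = 0.441.

0.441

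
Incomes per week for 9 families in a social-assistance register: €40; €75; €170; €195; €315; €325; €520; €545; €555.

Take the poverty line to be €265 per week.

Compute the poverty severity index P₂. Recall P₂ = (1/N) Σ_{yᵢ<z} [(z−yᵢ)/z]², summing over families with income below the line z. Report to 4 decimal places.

0.1593

Poor units: €40, €75, €170, €195 (q = 4 of N = 9).
Relative gaps: (265−40)/265 = 0.8491; (265−75)/265 = 0.7170; (265−170)/265 = 0.3585; (265−195)/265 = 0.2642.
Squared: 0.7209; 0.5141; 0.1285; 0.0698.
Sum = 1.433250; P₂ = 1.433250 / 9 = 0.1593.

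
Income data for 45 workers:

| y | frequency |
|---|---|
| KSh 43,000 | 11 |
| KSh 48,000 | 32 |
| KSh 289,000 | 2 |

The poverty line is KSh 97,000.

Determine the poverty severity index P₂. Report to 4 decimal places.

Poor units: 11×KSh 43,000, 32×KSh 48,000 (q = 43 of N = 45).
Gap ratios (z−y)/z: (97000−43000)/97000 = 0.5567 (×11); (97000−48000)/97000 = 0.5052 (×32).
Squared: 0.3099 (×11); 0.2552 (×32).
Sum = 11.574875; P₂ = 11.574875 / 45 = 0.2572.

0.2572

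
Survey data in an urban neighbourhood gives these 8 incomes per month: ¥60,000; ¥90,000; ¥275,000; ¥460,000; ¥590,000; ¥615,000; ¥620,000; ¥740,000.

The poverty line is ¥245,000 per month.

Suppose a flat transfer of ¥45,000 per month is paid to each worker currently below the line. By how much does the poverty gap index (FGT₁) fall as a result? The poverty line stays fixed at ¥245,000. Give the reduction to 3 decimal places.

Before: below the line — ¥60,000, ¥90,000; poverty gap index (FGT₁) = 0.17347.
After the ¥45,000 transfer: below the line — ¥105,000, ¥135,000; poverty gap index (FGT₁) = 0.12755.
Reduction = 0.17347 − 0.12755 = 0.046.

0.046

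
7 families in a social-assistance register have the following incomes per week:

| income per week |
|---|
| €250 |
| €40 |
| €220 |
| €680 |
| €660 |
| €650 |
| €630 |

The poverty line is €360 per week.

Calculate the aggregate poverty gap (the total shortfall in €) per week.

€570

Incomes under z: €40, €220, €250 (q = 3 of N = 7).
Individual gaps: 360−40 = 320; 360−220 = 140; 360−250 = 110.
Aggregate gap = €570.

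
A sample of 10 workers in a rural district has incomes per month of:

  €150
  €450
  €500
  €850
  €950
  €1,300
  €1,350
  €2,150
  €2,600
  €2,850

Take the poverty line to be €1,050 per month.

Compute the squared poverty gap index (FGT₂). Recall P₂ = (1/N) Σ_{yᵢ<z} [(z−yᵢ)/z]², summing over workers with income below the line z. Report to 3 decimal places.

0.138

Poor units: €150, €450, €500, €850, €950 (q = 5 of N = 10).
Relative gaps: (1050−150)/1050 = 0.8571; (1050−450)/1050 = 0.5714; (1050−500)/1050 = 0.5238; (1050−850)/1050 = 0.1905; (1050−950)/1050 = 0.0952.
Squared: 0.7347; 0.3265; 0.2744; 0.0363; 0.0091.
Sum = 1.380952; P₂ = 1.380952 / 10 = 0.138.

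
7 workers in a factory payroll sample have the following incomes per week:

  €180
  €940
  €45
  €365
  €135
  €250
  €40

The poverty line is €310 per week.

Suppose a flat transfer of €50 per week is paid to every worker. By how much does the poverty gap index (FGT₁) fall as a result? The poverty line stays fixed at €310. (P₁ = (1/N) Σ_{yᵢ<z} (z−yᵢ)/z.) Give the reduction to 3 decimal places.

Before: below the line — €40, €45, €135, €180, €250; poverty gap index (FGT₁) = 0.41475.
After the €50 transfer: below the line — €90, €95, €185, €230, €300; poverty gap index (FGT₁) = 0.29954.
Reduction = 0.41475 − 0.29954 = 0.115.

0.115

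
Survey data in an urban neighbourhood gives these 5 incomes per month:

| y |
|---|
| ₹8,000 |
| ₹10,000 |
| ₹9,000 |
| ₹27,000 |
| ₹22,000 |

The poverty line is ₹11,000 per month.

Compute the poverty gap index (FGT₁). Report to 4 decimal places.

0.1091

Below z: ₹8,000, ₹9,000, ₹10,000 (q = 3 of N = 5).
Gap ratios (z−y)/z: (11000−8000)/11000 = 0.2727; (11000−9000)/11000 = 0.1818; (11000−10000)/11000 = 0.0909.
Σ = 0.545455. Dividing by the full population N = 5 gives P₁ = 0.1091.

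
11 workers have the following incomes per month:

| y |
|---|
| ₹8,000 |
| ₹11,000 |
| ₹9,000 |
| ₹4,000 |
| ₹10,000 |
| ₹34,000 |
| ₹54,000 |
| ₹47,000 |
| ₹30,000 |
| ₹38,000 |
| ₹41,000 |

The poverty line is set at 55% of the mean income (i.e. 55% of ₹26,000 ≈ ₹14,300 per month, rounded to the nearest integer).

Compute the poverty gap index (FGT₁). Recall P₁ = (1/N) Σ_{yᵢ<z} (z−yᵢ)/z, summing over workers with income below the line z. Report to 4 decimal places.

0.1875

Incomes under z: ₹4,000, ₹8,000, ₹9,000, ₹10,000, ₹11,000 (q = 5 of N = 11).
Normalized shortfalls: (14300−4000)/14300 = 0.7203; (14300−8000)/14300 = 0.4406; (14300−9000)/14300 = 0.3706; (14300−10000)/14300 = 0.3007; (14300−11000)/14300 = 0.2308.
Sum of shortfalls = 2.062937; P₁ averages over all N: 2.062937 / 11 = 0.1875.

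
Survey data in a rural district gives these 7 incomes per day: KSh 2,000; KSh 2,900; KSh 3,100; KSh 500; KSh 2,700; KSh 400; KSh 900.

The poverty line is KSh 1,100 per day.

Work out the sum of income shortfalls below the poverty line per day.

Below z: KSh 400, KSh 500, KSh 900 (q = 3 of N = 7).
Individual gaps: 1100−400 = 700; 1100−500 = 600; 1100−900 = 200.
Aggregate gap = KSh 1,500.

KSh 1,500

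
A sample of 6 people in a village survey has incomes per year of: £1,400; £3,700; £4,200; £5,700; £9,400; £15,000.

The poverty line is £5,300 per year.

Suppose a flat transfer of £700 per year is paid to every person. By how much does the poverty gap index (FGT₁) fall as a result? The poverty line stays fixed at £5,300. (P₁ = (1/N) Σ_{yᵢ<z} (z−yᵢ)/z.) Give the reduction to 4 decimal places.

0.0660

Before: below the line — £1,400, £3,700, £4,200; poverty gap index (FGT₁) = 0.207547.
After the £700 transfer: below the line — £2,100, £4,400, £4,900; poverty gap index (FGT₁) = 0.141509.
Reduction = 0.207547 − 0.141509 = 0.0660.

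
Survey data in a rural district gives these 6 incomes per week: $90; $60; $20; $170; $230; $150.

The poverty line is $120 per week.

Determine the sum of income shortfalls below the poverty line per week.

$190

Below z: $20, $60, $90 (q = 3 of N = 6).
Individual gaps: 120−20 = 100; 120−60 = 60; 120−90 = 30.
Aggregate gap = $190.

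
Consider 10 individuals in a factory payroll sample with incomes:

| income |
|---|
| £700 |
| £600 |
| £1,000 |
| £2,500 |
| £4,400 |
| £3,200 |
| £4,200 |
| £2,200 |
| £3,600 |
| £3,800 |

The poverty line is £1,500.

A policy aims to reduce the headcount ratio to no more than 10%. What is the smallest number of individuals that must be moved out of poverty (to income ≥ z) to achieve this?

Currently q = 3 of N = 10 are below the line (H = 0.300).
A headcount ratio of at most 10% allows at most ⌊0.10 × 10⌋ = 1 poor individuals.
So at least 3 − 1 = 2 must be lifted.

2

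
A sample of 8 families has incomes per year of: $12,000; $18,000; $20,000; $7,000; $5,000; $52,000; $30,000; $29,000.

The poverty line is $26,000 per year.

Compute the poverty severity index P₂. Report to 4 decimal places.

0.2030

Poor units: $5,000, $7,000, $12,000, $18,000, $20,000 (q = 5 of N = 8).
Gap ratios (z−y)/z: (26000−5000)/26000 = 0.8077; (26000−7000)/26000 = 0.7308; (26000−12000)/26000 = 0.5385; (26000−18000)/26000 = 0.3077; (26000−20000)/26000 = 0.2308.
Squared: 0.6524; 0.5340; 0.2899; 0.0947; 0.0533.
Sum = 1.624260; P₂ = 1.624260 / 8 = 0.2030.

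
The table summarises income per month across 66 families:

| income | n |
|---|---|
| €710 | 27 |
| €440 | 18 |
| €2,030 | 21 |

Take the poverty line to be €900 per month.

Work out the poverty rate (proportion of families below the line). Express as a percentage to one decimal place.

68.2%

45 of the 66 families have income below €900.
H = 45/66 = 68.2%.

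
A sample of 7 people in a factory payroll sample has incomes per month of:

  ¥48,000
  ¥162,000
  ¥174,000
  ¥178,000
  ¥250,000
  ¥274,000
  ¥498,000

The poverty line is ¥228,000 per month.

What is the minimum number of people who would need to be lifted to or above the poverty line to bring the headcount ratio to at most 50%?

Currently q = 4 of N = 7 are below the line (H = 0.571).
A headcount ratio of at most 50% allows at most ⌊0.50 × 7⌋ = 3 poor people.
So at least 4 − 3 = 1 must be lifted.

1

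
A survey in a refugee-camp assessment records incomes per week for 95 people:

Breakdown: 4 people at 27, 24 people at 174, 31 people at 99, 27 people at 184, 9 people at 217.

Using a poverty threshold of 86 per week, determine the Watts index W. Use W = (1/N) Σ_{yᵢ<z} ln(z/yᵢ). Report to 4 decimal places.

Below z: 4×27 (q = 4 of N = 95).
Log shortfalls: ln(86/27) = 1.1585 (×4).
W = 4.634042 / 95 = 0.0488.

0.0488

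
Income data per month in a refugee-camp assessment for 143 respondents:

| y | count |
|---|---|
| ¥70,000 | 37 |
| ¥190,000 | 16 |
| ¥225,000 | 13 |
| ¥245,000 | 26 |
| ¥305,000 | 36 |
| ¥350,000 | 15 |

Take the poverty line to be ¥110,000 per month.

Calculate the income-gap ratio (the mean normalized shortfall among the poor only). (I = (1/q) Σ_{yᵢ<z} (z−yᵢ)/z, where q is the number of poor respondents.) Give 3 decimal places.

Incomes under z: 37×¥70,000 (q = 37 of N = 143).
Relative gaps: 0.3636 (×37); sum = 13.454545.
The income-gap ratio divides by q (the poor only): 13.454545 / 37 = 0.364.

0.364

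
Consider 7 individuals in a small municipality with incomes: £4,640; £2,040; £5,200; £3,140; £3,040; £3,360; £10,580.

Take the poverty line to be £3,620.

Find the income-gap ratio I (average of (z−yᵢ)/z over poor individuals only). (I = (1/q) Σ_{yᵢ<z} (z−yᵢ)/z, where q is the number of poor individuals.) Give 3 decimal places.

Below z: £2,040, £3,040, £3,140, £3,360 (q = 4 of N = 7).
Shortfall ratios (z−y)/z: 0.4365, 0.1602, 0.1326, 0.0718; sum = 0.801105.
I averages over the q = 4 poor units only: 0.801105 / 4 = 0.200.

0.200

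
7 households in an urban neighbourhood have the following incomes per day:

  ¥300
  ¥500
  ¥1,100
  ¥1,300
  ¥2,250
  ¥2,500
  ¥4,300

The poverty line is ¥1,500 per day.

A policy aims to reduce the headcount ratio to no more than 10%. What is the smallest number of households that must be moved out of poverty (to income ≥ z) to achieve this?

4

4 of the 7 households are poor, so H = 4/7 = 0.571.
A headcount ratio of at most 10% allows at most ⌊0.10 × 7⌋ = 0 poor households.
So at least 4 − 0 = 4 must be lifted.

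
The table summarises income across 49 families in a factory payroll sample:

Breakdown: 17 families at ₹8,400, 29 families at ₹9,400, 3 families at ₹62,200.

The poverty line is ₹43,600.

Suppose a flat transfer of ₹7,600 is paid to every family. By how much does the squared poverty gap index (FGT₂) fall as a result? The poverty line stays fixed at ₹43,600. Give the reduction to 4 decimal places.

Before: below the line — 17×₹8,400, 29×₹9,400; squared poverty gap index (FGT₂) = 0.590284.
After the ₹7,600 transfer: below the line — 17×₹16,000, 29×₹17,000; squared poverty gap index (FGT₂) = 0.359315.
Reduction = 0.590284 − 0.359315 = 0.2310.

0.2310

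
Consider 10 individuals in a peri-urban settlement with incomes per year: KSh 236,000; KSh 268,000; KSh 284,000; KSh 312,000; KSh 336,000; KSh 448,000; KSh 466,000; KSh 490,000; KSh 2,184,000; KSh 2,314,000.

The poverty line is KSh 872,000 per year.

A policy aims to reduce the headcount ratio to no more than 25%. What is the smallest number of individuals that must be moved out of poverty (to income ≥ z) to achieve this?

8 of the 10 individuals are poor, so H = 8/10 = 0.800.
A headcount ratio of at most 25% allows at most ⌊0.25 × 10⌋ = 2 poor individuals.
So at least 8 − 2 = 6 must be lifted.

6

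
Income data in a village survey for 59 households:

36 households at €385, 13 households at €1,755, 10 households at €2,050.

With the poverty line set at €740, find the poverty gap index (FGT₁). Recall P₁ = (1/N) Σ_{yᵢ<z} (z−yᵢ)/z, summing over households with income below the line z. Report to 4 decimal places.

0.2927

Poor units: 36×€385 (q = 36 of N = 59).
Gap ratios (z−y)/z: (740−385)/740 = 0.4797 (×36).
Σ = 17.270270. Dividing by the full population N = 59 gives P₁ = 0.2927.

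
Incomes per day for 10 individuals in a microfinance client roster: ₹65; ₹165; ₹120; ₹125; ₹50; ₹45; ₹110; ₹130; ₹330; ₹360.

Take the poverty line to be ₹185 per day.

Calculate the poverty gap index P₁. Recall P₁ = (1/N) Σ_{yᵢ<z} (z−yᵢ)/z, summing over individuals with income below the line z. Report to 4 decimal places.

Incomes under z: ₹45, ₹50, ₹65, ₹110, ₹120, ₹125, ₹130, ₹165 (q = 8 of N = 10).
Relative gaps: (185−45)/185 = 0.7568; (185−50)/185 = 0.7297; (185−65)/185 = 0.6486; (185−110)/185 = 0.4054; (185−120)/185 = 0.3514; (185−125)/185 = 0.3243; (185−130)/185 = 0.2973; (185−165)/185 = 0.1081.
Σ = 3.621622. Dividing by the full population N = 10 gives P₁ = 0.3622.

0.3622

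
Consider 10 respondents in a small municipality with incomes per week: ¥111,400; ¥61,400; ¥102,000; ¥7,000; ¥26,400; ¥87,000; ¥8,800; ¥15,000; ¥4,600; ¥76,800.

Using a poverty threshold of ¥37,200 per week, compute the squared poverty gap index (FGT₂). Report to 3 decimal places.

0.245

Below z: ¥4,600, ¥7,000, ¥8,800, ¥15,000, ¥26,400 (q = 5 of N = 10).
Gap ratios (z−y)/z: (37200−4600)/37200 = 0.8763; (37200−7000)/37200 = 0.8118; (37200−8800)/37200 = 0.7634; (37200−15000)/37200 = 0.5968; (37200−26400)/37200 = 0.2903.
Squared: 0.7680; 0.6591; 0.5828; 0.3561; 0.0843.
Sum = 2.450312; P₂ = 2.450312 / 10 = 0.245.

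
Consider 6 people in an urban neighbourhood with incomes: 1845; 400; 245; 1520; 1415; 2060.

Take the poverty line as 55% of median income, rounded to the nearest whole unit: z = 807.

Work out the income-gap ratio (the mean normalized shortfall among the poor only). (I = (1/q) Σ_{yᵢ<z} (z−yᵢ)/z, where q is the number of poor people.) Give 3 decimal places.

0.600

Below z: 245, 400 (q = 2 of N = 6).
Shortfall ratios (z−y)/z: 0.6964, 0.5043; sum = 1.200743.
I averages over the q = 2 poor units only: 1.200743 / 2 = 0.600.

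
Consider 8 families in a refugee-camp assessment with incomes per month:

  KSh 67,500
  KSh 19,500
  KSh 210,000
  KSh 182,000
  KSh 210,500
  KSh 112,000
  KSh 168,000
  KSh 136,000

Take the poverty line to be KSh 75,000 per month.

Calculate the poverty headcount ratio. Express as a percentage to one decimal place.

25.0%

2 of the 8 families have income below KSh 75,000.
H = 2/8 = 25.0%.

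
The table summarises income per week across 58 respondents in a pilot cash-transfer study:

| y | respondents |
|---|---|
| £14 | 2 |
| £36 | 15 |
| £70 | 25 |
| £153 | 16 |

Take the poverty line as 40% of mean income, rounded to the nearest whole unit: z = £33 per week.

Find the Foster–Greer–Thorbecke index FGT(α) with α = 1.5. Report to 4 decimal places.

0.0151

Incomes under z: 2×£14 (q = 2 of N = 58).
Relative gaps: (33−14)/33 = 0.5758 (×2).
Raised to α = 1.5: 0.43688 (×2).
Sum = 0.873755; FGT(1.5) = 0.873755 / 58 = 0.0151.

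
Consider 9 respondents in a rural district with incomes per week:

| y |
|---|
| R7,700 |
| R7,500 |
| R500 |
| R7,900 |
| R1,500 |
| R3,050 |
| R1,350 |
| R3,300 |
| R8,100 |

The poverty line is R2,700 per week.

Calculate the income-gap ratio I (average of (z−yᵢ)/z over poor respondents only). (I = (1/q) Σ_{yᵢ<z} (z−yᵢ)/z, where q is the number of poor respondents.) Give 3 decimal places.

Incomes under z: R500, R1,350, R1,500 (q = 3 of N = 9).
Shortfall ratios (z−y)/z: 0.8148, 0.5000, 0.4444; sum = 1.759259.
The income-gap ratio divides by q (the poor only): 1.759259 / 3 = 0.586.

0.586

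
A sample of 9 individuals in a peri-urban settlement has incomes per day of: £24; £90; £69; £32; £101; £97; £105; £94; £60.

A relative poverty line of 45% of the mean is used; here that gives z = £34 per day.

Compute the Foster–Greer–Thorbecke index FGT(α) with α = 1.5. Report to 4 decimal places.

0.0193

Poor units: £24, £32 (q = 2 of N = 9).
Relative gaps: (34−24)/34 = 0.2941; (34−32)/34 = 0.0588.
Raised to α = 1.5: 0.15951; 0.01427.
Sum = 0.173774; FGT(1.5) = 0.173774 / 9 = 0.0193.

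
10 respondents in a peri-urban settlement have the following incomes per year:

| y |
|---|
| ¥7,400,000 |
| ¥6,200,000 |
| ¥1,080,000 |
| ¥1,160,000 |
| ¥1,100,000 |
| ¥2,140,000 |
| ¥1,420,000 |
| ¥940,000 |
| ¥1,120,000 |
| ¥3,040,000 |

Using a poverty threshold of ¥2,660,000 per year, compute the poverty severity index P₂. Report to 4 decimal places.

Incomes under z: ¥940,000, ¥1,080,000, ¥1,100,000, ¥1,120,000, ¥1,160,000, ¥1,420,000, ¥2,140,000 (q = 7 of N = 10).
Shortfall ratios: (2660000−940000)/2660000 = 0.6466; (2660000−1080000)/2660000 = 0.5940; (2660000−1100000)/2660000 = 0.5865; (2660000−1120000)/2660000 = 0.5789; (2660000−1160000)/2660000 = 0.5639; (2660000−1420000)/2660000 = 0.4662; (2660000−2140000)/2660000 = 0.1955.
Squared: 0.4181; 0.3528; 0.3439; 0.3352; 0.3180; 0.2173; 0.0382.
Sum = 2.023574; P₂ = 2.023574 / 10 = 0.2024.

0.2024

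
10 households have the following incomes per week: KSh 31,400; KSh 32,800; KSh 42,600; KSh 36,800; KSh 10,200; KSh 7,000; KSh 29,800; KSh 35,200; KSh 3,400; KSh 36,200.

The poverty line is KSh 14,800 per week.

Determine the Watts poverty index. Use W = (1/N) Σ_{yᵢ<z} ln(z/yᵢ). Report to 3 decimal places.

0.259

Below z: KSh 3,400, KSh 7,000, KSh 10,200 (q = 3 of N = 10).
Log shortfalls: ln(14800/3400) = 1.4709; ln(14800/7000) = 0.7487; ln(14800/10200) = 0.3722.
W = 2.591808 / 10 = 0.259.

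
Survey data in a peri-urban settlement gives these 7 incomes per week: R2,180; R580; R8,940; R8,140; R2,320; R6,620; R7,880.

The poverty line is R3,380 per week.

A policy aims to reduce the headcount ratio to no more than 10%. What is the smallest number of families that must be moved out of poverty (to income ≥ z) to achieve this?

Currently q = 3 of N = 7 are below the line (H = 0.429).
A headcount ratio of at most 10% allows at most ⌊0.10 × 7⌋ = 0 poor families.
So at least 3 − 0 = 3 must be lifted.

3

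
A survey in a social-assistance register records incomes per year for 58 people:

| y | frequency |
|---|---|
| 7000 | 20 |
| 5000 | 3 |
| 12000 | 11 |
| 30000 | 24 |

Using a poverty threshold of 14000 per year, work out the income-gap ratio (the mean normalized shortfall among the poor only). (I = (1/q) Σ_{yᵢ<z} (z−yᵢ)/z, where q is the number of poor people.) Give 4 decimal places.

0.3971

Poor units: 3×5000, 20×7000, 11×12000 (q = 34 of N = 58).
Relative gaps: 0.6429 (×3), 0.5000 (×20), 0.1429 (×11); sum = 13.500000.
I averages over the q = 34 poor units only: 13.500000 / 34 = 0.3971.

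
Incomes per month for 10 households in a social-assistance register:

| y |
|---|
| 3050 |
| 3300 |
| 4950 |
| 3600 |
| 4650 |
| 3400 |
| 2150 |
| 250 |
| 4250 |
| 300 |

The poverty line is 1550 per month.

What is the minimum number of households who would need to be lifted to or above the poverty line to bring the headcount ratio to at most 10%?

1

Currently q = 2 of N = 10 are below the line (H = 0.200).
A headcount ratio of at most 10% allows at most ⌊0.10 × 10⌋ = 1 poor households.
So at least 2 − 1 = 1 must be lifted.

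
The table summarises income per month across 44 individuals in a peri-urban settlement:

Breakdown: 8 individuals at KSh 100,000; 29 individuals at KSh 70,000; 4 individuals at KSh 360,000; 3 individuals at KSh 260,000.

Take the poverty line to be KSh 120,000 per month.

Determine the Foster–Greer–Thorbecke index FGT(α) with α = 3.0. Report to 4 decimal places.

Poor units: 29×KSh 70,000, 8×KSh 100,000 (q = 37 of N = 44).
Shortfall ratios: (120000−70000)/120000 = 0.4167 (×29); (120000−100000)/120000 = 0.1667 (×8).
Raised to α = 3.0: 0.07234 (×29); 0.00463 (×8).
Sum = 2.134838; FGT(3.0) = 2.134838 / 44 = 0.0485.

0.0485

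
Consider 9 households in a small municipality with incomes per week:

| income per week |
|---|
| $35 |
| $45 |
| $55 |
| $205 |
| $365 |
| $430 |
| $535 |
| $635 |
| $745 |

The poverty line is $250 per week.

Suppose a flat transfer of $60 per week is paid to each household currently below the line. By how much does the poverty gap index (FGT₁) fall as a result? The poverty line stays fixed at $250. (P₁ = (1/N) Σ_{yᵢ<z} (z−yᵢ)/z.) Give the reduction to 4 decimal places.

Before: below the line — $35, $45, $55, $205; poverty gap index (FGT₁) = 0.293333.
After the $60 transfer: below the line — $95, $105, $115; poverty gap index (FGT₁) = 0.193333.
Reduction = 0.293333 − 0.193333 = 0.1000.

0.1000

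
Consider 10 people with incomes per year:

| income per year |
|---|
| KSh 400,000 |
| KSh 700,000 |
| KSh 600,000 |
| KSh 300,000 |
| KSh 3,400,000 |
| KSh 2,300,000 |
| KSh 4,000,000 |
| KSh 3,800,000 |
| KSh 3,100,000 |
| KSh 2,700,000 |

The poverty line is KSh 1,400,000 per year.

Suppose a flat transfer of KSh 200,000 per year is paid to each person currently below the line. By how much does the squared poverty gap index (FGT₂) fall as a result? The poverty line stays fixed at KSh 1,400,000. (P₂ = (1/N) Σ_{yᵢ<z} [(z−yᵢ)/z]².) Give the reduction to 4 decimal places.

Before: below the line — KSh 300,000, KSh 400,000, KSh 600,000, KSh 700,000; squared poverty gap index (FGT₂) = 0.170408.
After the KSh 200,000 transfer: below the line — KSh 500,000, KSh 600,000, KSh 800,000, KSh 900,000; squared poverty gap index (FGT₂) = 0.105102.
Reduction = 0.170408 − 0.105102 = 0.0653.

0.0653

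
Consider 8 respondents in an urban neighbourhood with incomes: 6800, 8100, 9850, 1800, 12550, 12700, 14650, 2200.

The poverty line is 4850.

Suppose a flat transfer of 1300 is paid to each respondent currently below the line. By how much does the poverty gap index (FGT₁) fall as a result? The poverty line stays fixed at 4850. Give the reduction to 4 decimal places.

Before: below the line — 1800, 2200; poverty gap index (FGT₁) = 0.146907.
After the 1300 transfer: below the line — 3100, 3500; poverty gap index (FGT₁) = 0.079897.
Reduction = 0.146907 − 0.079897 = 0.0670.

0.0670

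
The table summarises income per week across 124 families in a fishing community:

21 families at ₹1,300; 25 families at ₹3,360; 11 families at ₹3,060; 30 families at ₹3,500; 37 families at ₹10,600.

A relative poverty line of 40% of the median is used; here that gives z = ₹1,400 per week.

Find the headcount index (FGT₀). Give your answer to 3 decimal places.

21 of the 124 families have income below ₹1,400.
H = 21/124 = 0.169.

0.169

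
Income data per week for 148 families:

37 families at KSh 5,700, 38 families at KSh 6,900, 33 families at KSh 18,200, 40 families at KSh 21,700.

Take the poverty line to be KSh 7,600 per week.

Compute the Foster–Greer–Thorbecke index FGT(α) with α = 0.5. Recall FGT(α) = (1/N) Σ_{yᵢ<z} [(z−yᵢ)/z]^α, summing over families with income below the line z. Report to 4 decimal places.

0.2029

Incomes under z: 37×KSh 5,700, 38×KSh 6,900 (q = 75 of N = 148).
Shortfall ratios: (7600−5700)/7600 = 0.2500 (×37); (7600−6900)/7600 = 0.0921 (×38).
Raised to α = 0.5: 0.50000 (×37); 0.30349 (×38).
Sum = 30.032563; FGT(0.5) = 30.032563 / 148 = 0.2029.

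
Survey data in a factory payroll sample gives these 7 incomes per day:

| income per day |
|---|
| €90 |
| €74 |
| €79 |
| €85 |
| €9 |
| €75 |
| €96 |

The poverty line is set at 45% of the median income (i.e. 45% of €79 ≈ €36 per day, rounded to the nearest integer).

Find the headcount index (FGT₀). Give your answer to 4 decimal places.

1 of the 7 households have income below €36.
H = 1/7 = 0.1429.

0.1429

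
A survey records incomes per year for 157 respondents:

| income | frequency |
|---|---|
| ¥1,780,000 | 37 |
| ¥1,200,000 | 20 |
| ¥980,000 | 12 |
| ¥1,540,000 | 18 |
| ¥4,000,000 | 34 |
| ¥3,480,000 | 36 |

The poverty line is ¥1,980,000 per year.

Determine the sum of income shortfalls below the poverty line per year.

¥42,920,000

Below z: 12×¥980,000, 20×¥1,200,000, 18×¥1,540,000, 37×¥1,780,000 (q = 87 of N = 157).
Individual gaps: 12×(1980000−980000) = 12000000; 20×(1980000−1200000) = 15600000; 18×(1980000−1540000) = 7920000; 37×(1980000−1780000) = 7400000.
Aggregate gap = ¥42,920,000.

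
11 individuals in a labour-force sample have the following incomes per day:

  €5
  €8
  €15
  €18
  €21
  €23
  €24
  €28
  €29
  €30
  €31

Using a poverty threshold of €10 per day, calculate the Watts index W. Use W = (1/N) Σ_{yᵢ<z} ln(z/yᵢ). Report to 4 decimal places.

0.0833

Incomes under z: €5, €8 (q = 2 of N = 11).
Log gaps: ln(10/5) = 0.6931; ln(10/8) = 0.2231.
W = 0.916291 / 11 = 0.0833.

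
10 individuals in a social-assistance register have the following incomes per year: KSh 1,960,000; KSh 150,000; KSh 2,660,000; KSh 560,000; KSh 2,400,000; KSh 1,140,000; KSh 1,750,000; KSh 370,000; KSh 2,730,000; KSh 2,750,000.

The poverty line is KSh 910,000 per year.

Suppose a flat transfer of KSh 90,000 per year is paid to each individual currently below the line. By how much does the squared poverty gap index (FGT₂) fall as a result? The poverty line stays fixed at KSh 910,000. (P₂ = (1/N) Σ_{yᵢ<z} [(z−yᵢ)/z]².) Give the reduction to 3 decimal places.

0.033

Before: below the line — KSh 150,000, KSh 370,000, KSh 560,000; squared poverty gap index (FGT₂) = 0.11976.
After the KSh 90,000 transfer: below the line — KSh 240,000, KSh 460,000, KSh 650,000; squared poverty gap index (FGT₂) = 0.08683.
Reduction = 0.11976 − 0.08683 = 0.033.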